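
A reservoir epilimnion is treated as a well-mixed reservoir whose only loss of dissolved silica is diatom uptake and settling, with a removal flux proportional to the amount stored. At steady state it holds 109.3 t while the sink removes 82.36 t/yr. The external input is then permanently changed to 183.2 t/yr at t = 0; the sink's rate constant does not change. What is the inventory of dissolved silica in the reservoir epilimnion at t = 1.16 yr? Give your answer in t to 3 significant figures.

187 t

The sink rate constant is k = F₀/M₀ = 82.36/109.3 = 0.7535 yr⁻¹.
Solving dM/dt = F₁ − kM with M(0) = M₀ gives M(t) = F₁/k + (M₀ − F₁/k)·e^(−kt).
F₁/k = 183.2/0.7535 = 243.12 t; kt = 0.7535 × 1.16 = 0.8741, e^(−kt) = 0.4172.
M(1.16) = 243.12 + (109.3 − 243.12) × 0.4172 = 243.12 − 55.84 = 187.29 t.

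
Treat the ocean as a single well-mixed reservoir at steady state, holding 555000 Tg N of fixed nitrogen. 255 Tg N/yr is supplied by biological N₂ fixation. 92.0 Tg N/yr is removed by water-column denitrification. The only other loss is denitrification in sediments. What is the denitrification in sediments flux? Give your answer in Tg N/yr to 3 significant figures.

At steady state ΣF_in = ΣF_out.
ΣF_in = 255.00 Tg N/yr.
Denitrification in sediments flux = ΣF_in − (92.0) = 255.00 − 92.00 = 163.0 Tg N/yr.

163 Tg N/yr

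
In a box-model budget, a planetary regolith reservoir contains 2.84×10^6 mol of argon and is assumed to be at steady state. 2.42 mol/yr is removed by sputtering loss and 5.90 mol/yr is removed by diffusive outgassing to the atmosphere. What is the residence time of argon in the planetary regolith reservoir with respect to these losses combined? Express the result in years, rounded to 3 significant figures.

Total removal = 2.420 + 5.900 = 8.3200 mol/yr.
τ = M / ΣF_out = 2.84×10^6 / 8.3200 = 341300 yr.

341000 yr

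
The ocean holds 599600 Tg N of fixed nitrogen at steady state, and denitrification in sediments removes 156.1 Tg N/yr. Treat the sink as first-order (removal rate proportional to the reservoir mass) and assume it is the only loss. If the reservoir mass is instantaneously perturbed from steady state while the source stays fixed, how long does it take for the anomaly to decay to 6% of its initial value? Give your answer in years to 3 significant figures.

For a linear reservoir the anomaly decays as exp(−t/τ) with τ = M/F = 599600/156.1 = 3841 yr.
exp(−t/τ) = 0.06 ⇒ t = −τ ln(0.06) = 3841 × 2.813 = 10810 yr.

10800 yr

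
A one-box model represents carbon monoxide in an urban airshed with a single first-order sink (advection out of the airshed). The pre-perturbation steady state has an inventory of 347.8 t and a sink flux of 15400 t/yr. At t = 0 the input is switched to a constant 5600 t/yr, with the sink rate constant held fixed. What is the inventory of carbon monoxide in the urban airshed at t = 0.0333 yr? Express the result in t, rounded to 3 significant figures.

177 t

Residence time τ = M₀/F₀ = 0.02258 yr. The eventual steady state is M_∞ = M₀·(F₁/F₀) = 347.8 × 5600/15400 = 126.47 t.
The anomaly ΔM(t) = M(t) − M_∞ decays as ΔM₀·e^(−t/τ) with ΔM₀ = 347.8 − 126.47 = 221.3 t.
At t = 0.0333 yr, e^(−t/τ) = e^(−1.474) = 0.2289, so ΔM = 50.66 t and M = 126.47 + 50.66 = 177.13 t.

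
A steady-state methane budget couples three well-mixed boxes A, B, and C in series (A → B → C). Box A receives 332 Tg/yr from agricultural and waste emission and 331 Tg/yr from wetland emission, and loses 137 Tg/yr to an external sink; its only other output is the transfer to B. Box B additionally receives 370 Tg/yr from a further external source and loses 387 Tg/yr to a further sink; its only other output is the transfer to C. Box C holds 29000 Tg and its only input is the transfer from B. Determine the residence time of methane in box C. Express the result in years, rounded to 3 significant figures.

Box A: F(A→B) = (332 + 331) − 137 = 526.00 Tg/yr.
Box B: F(B→C) = (526.00 + 370) − 387 = 509.00 Tg/yr.
Box C throughput = its input = 509.00 Tg/yr; τ = 29000 / 509.00 = 56.97 yr.

57.0 yr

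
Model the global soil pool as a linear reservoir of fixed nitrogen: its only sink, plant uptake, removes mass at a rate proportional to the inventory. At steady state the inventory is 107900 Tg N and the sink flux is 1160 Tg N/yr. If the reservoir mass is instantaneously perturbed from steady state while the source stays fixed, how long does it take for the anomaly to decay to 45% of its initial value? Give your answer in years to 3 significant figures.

For a linear reservoir the anomaly decays as exp(−t/τ) with τ = M/F = 107900/1160 = 93.02 yr.
exp(−t/τ) = 0.45 ⇒ t = −τ ln(0.45) = 93.02 × 0.7985 = 74.27 yr.

74.3 yr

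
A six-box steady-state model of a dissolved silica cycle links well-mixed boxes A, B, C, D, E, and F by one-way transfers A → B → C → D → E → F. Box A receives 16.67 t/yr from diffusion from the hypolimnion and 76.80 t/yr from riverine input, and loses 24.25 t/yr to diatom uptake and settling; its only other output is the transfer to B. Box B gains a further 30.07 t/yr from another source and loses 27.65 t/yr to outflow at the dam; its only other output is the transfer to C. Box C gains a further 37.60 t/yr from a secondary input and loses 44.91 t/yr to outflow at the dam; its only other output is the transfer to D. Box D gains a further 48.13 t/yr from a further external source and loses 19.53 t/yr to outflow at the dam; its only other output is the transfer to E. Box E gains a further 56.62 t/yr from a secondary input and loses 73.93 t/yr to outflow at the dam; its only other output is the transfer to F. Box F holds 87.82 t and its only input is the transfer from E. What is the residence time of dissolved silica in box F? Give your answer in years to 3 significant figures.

Box A: F(A→B) = (16.67 + 76.80) − 24.25 = 69.220 t/yr.
Box B: F(B→C) = (69.220 + 30.07) − 27.65 = 71.640 t/yr.
Box C: F(C→D) = (71.640 + 37.60) − 44.91 = 64.330 t/yr.
Box D: F(D→E) = (64.330 + 48.13) − 19.53 = 92.930 t/yr.
Box E: F(E→F) = (92.930 + 56.62) − 73.93 = 75.620 t/yr.
Box F throughput = its input = 75.620 t/yr; τ = 87.82 / 75.620 = 1.161 yr.

1.16 yr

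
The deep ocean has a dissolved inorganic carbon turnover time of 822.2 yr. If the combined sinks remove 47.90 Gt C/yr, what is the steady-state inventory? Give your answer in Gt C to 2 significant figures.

39000 Gt C

τ = M/F ⇒ M = τ × F = 822.2 × 47.90 = 39380 Gt C.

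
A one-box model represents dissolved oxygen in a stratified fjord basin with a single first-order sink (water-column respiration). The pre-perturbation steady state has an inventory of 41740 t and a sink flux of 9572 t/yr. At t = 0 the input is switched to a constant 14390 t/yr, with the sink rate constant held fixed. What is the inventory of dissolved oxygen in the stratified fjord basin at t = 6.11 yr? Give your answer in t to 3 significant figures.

τ = M₀/F₀ = 41740/9572 = 4.361 yr; rate constant k = 1/τ.
New steady state M_∞ = F₁/k = F₁·τ = 14390 × 4.361 = 62750 t.
M(t) = M_∞ + (M₀ − M_∞)·e^(−t/τ); t/τ = 6.11/4.361 = 1.401, so e^(−t/τ) = 0.2463.
M(t) = 62750 − 21010 × 0.2463 = 57575 t.

57600 t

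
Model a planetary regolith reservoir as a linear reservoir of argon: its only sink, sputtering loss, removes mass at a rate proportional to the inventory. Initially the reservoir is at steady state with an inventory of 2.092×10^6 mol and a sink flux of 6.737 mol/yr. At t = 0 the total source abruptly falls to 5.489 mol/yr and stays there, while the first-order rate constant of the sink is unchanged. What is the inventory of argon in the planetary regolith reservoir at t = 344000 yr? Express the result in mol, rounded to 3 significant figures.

1.83×10^6 mol

τ = M₀/F₀ = 2.092×10^6/6.737 = 310500 yr; rate constant k = 1/τ.
New steady state M_∞ = F₁/k = F₁·τ = 5.489 × 310500 = 1.7045×10^6 mol.
M(t) = M_∞ + (M₀ − M_∞)·e^(−t/τ); t/τ = 344000/310500 = 1.108, so e^(−t/τ) = 0.3303.
M(t) = 1.7045×10^6 + 387500 × 0.3303 = 1.8325×10^6 mol.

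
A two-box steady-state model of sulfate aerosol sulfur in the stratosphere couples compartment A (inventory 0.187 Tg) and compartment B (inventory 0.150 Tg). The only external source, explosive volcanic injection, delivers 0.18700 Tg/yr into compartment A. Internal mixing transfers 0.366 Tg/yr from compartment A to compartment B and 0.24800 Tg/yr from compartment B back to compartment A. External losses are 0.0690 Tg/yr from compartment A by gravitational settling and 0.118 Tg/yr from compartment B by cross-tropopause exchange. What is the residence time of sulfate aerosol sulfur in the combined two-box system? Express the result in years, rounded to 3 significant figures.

Residence time in the combined system uses the total inventory and the total *external* removal — internal exchanges between the two boxes cancel.
M_total = 0.187 + 0.150 = 0.33700 Tg.
ΣF_external_out = 0.0690 + 0.118 = 0.18700 Tg/yr.
τ = M_total / ΣF_ext = 0.33700 / 0.18700 = 1.802 yr.

1.80 yr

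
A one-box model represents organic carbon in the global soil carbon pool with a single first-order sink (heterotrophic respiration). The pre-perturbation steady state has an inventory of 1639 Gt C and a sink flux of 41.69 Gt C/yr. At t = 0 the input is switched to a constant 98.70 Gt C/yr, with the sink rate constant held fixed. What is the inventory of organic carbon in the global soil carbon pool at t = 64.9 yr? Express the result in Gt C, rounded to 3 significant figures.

The sink rate constant is k = F₀/M₀ = 41.69/1639 = 0.02544 yr⁻¹.
Solving dM/dt = F₁ − kM with M(0) = M₀ gives M(t) = F₁/k + (M₀ − F₁/k)·e^(−kt).
F₁/k = 98.70/0.02544 = 3880.3 Gt C; kt = 0.02544 × 64.9 = 1.651, e^(−kt) = 0.1919.
M(64.9) = 3880.3 + (1639 − 3880.3) × 0.1919 = 3880.3 − 430.1 = 3450.2 Gt C.

3450 Gt C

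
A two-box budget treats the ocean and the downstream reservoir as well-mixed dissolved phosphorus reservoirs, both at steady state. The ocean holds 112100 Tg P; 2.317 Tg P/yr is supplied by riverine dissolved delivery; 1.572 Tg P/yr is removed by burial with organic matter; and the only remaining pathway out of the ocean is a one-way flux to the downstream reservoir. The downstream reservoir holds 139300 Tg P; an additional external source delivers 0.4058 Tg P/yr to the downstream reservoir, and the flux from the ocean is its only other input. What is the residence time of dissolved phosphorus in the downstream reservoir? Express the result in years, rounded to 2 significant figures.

120000 yr

Balance the ocean: ΣF_in = 2.3170 Tg P/yr.
Flux to the downstream reservoir = ΣF_in − (1.572) = 0.74500 Tg P/yr.
Total input to the downstream reservoir = 0.74500 + 0.4058 = 1.1508 Tg P/yr; at steady state this equals its total output.
τ = M / F = 139300 / 1.1508 = 121000 yr.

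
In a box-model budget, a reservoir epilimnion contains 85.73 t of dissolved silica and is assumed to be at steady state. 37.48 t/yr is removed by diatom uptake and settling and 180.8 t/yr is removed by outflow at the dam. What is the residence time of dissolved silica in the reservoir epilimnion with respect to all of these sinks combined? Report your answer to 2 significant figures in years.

Total removal flux = 37.48 + 180.8 = 218.28 t/yr.
τ = M / ΣF_out = 85.73 / 218.28 = 0.3928 yr.

0.39 yr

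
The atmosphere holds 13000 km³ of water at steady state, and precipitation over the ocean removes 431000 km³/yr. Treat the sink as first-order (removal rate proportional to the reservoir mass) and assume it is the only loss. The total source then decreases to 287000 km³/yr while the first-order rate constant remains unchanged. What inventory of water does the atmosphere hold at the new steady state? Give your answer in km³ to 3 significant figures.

Rate constant k = F/M = 431000 / 13000 = 33.15 yr⁻¹.
At the new steady state, source = k·M_new ⇒ M_new = 287000 / 33.15 = 8657 km³.
(Equivalently M_new = M × F_new/F_old = 13000 × 287000/431000.)

8660 km³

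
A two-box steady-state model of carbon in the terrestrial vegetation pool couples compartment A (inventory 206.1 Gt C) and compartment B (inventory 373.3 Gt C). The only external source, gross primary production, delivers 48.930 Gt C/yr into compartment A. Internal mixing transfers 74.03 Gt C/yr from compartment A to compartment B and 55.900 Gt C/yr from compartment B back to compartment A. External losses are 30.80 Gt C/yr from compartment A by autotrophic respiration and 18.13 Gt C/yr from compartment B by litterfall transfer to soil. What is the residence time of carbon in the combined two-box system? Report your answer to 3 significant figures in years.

For the system as a whole, the A↔B exchange is internal and contributes nothing to the throughput; only the external sinks remove mass.
M_total = 206.1 + 373.3 = 579.40 Gt C.
ΣF_external_out = 30.80 + 18.13 = 48.930 Gt C/yr.
τ = M_total / ΣF_ext = 579.40 / 48.930 = 11.84 yr.

11.8 yr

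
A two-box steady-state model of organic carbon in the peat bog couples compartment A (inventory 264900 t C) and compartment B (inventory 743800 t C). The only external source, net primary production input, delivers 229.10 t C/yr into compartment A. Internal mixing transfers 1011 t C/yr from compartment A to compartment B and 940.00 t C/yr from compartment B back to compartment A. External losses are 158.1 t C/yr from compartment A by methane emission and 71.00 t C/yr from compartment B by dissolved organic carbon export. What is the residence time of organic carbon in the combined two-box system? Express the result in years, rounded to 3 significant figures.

For the system as a whole, the A↔B exchange is internal and contributes nothing to the throughput; only the external sinks remove mass.
M_total = 264900 + 743800 = 1.0087×10^6 t C.
ΣF_external_out = 158.1 + 71.00 = 229.10 t C/yr.
τ = M_total / ΣF_ext = 1.0087×10^6 / 229.10 = 4403 yr.

4400 yr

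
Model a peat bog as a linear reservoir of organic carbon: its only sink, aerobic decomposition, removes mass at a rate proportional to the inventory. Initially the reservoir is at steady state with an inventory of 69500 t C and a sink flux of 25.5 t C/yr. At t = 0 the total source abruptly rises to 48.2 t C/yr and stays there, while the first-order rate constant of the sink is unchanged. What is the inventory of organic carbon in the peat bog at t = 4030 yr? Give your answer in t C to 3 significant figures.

117000 t C

The sink rate constant is k = F₀/M₀ = 25.5/69500 = 0.0003669 yr⁻¹.
Solving dM/dt = F₁ − kM with M(0) = M₀ gives M(t) = F₁/k + (M₀ − F₁/k)·e^(−kt).
F₁/k = 48.2/0.0003669 = 131370 t C; kt = 0.0003669 × 4030 = 1.479, e^(−kt) = 0.2279.
M(4030) = 131370 + (69500 − 131370) × 0.2279 = 131370 − 14100 = 117270 t C.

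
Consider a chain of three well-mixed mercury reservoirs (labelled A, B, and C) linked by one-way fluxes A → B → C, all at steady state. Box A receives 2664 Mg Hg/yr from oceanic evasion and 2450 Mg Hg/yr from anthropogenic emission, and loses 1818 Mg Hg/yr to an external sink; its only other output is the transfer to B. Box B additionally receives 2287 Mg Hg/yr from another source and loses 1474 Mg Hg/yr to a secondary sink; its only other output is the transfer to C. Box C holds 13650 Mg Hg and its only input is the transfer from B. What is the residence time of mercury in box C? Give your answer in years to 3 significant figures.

3.32 yr

Box A: F(A→B) = (2664 + 2450) − 1818 = 3296.0 Mg Hg/yr.
Box B: F(B→C) = (3296.0 + 2287) − 1474 = 4109.0 Mg Hg/yr.
Box C throughput = its input = 4109.0 Mg Hg/yr; τ = 13650 / 4109.0 = 3.322 yr.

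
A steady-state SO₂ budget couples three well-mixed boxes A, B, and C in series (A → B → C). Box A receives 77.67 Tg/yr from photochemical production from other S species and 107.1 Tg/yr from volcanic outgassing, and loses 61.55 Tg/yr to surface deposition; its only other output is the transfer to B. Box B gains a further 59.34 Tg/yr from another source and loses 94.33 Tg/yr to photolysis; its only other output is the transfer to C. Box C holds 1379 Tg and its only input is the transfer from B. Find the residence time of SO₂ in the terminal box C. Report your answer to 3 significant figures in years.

Box A: F(A→B) = (77.67 + 107.1) − 61.55 = 123.22 Tg/yr.
Box B: F(B→C) = (123.22 + 59.34) − 94.33 = 88.230 Tg/yr.
Box C throughput = its input = 88.230 Tg/yr; τ = 1379 / 88.230 = 15.63 yr.

15.6 yr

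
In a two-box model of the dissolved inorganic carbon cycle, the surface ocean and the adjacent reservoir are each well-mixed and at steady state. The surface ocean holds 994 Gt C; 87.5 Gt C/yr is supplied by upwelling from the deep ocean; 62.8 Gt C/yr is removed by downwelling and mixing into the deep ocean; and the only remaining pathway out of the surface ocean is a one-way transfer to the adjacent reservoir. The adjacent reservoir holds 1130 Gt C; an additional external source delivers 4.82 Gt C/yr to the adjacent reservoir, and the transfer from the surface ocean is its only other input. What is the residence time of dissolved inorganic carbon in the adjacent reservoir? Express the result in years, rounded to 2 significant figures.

Balance the surface ocean: ΣF_in = 87.500 Gt C/yr.
Transfer to the adjacent reservoir = ΣF_in − (62.8) = 24.700 Gt C/yr.
Total input to the adjacent reservoir = 24.700 + 4.82 = 29.520 Gt C/yr; at steady state this equals its total output.
τ = M / F = 1130 / 29.520 = 38.28 yr.

38 yr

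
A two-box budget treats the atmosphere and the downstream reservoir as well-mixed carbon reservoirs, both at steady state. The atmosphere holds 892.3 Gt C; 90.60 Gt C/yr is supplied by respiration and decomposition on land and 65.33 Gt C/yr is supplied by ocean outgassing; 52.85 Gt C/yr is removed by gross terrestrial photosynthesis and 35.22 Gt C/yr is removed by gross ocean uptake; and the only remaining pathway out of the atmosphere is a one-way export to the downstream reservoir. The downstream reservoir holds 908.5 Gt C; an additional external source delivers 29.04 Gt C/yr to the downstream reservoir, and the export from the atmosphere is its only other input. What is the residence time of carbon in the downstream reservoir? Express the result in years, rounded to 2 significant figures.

9.4 yr

Balance the atmosphere: ΣF_in = 90.60 + 65.33 = 155.93 Gt C/yr.
Export to the downstream reservoir = ΣF_in − (52.85 + 35.22) = 67.860 Gt C/yr.
Total input to the downstream reservoir = 67.860 + 29.04 = 96.900 Gt C/yr; at steady state this equals its total output.
τ = M / F = 908.5 / 96.900 = 9.376 yr.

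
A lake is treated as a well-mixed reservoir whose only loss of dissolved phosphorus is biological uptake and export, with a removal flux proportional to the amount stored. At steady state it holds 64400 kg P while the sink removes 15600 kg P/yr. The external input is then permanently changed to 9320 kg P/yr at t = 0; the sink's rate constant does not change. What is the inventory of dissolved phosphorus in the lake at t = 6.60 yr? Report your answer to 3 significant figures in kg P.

τ = M₀/F₀ = 64400/15600 = 4.128 yr; rate constant k = 1/τ.
New steady state M_∞ = F₁/k = F₁·τ = 9320 × 4.128 = 38475 kg P.
M(t) = M_∞ + (M₀ − M_∞)·e^(−t/τ); t/τ = 6.60/4.128 = 1.599, so e^(−t/τ) = 0.2021.
M(t) = 38475 + 25930 × 0.2021 = 43716 kg P.

43700 kg P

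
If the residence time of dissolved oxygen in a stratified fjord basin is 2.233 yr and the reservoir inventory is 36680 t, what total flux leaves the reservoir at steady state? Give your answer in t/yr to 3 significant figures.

16400 t/yr

F = M / τ = 36680 / 2.233 = 16430 t/yr.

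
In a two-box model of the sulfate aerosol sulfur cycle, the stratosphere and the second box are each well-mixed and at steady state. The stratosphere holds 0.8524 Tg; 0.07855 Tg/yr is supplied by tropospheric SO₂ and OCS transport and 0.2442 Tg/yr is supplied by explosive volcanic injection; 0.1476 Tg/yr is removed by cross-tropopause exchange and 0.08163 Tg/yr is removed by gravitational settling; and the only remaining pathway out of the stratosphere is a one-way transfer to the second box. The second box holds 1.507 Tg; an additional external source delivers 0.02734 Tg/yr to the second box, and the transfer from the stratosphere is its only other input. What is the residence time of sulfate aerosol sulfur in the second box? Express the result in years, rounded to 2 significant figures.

12 yr

Balance the stratosphere: ΣF_in = 0.07855 + 0.2442 = 0.32275 Tg/yr.
Transfer to the second box = ΣF_in − (0.1476 + 0.08163) = 0.093520 Tg/yr.
Total input to the second box = 0.093520 + 0.02734 = 0.12086 Tg/yr; at steady state this equals its total output.
τ = M / F = 1.507 / 0.12086 = 12.47 yr.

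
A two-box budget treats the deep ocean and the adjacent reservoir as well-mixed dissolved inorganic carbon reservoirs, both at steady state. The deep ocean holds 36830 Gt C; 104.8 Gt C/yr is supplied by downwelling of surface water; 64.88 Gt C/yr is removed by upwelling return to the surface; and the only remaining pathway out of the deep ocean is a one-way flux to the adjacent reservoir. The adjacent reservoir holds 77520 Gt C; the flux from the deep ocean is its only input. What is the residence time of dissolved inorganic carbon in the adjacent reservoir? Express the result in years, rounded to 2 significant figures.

Balance the deep ocean: ΣF_in = 104.80 Gt C/yr.
Flux to the adjacent reservoir = ΣF_in − (64.88) = 39.920 Gt C/yr.
At steady state the output of the adjacent reservoir equals its input, 39.920 Gt C/yr.
τ = M / F = 77520 / 39.920 = 1942 yr.

1900 yr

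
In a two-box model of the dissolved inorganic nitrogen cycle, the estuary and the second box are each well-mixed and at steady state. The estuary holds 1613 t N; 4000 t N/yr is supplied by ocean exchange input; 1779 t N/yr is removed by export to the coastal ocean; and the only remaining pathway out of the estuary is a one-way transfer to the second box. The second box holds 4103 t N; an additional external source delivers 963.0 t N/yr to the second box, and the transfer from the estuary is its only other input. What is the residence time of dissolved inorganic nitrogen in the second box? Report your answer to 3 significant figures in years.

1.29 yr

Balance the estuary: ΣF_in = 4000.0 t N/yr.
Transfer to the second box = ΣF_in − (1779) = 2221.0 t N/yr.
Total input to the second box = 2221.0 + 963.0 = 3184.0 t N/yr; at steady state this equals its total output.
τ = M / F = 4103 / 3184.0 = 1.289 yr.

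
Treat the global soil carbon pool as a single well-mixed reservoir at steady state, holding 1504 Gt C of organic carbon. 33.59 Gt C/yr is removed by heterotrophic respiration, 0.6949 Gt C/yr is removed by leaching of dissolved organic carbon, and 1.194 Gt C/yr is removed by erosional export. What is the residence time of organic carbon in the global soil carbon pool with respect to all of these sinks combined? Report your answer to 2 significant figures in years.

42 yr

Total removal flux = 33.59 + 0.6949 + 1.194 = 35.479 Gt C/yr.
τ = M / ΣF_out = 1504 / 35.479 = 42.39 yr.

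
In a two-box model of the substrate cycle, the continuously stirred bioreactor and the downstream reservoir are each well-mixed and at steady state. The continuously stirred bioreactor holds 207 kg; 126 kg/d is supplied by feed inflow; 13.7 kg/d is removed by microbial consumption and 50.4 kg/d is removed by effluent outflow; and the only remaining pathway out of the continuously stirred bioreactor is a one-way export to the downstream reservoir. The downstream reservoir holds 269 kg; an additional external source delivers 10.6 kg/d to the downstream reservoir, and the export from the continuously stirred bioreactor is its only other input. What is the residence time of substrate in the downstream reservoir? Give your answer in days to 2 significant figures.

Balance the continuously stirred bioreactor: ΣF_in = 126.00 kg/d.
Export to the downstream reservoir = ΣF_in − (13.7 + 50.4) = 61.900 kg/d.
Total input to the downstream reservoir = 61.900 + 10.6 = 72.500 kg/d; at steady state this equals its total output.
τ = M / F = 269 / 72.500 = 3.710 d.

3.7 d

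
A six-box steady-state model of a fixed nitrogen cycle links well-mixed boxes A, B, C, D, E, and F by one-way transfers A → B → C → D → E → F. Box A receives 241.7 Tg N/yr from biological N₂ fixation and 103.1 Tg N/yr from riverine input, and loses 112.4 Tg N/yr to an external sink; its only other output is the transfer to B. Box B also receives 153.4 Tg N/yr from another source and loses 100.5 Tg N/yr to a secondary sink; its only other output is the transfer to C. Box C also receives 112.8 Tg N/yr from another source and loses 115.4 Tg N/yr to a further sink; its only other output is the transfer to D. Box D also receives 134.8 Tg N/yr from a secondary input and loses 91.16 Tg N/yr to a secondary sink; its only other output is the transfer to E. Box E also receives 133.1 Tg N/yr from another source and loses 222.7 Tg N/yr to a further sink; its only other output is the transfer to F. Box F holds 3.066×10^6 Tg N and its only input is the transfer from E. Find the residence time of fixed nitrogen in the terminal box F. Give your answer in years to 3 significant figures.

Box A: F(A→B) = (241.7 + 103.1) − 112.4 = 232.40 Tg N/yr.
Box B: F(B→C) = (232.40 + 153.4) − 100.5 = 285.30 Tg N/yr.
Box C: F(C→D) = (285.30 + 112.8) − 115.4 = 282.70 Tg N/yr.
Box D: F(D→E) = (282.70 + 134.8) − 91.16 = 326.34 Tg N/yr.
Box E: F(E→F) = (326.34 + 133.1) − 222.7 = 236.74 Tg N/yr.
Box F throughput = its input = 236.74 Tg N/yr; τ = 3.066×10^6 / 236.74 = 12950 yr.

13000 yr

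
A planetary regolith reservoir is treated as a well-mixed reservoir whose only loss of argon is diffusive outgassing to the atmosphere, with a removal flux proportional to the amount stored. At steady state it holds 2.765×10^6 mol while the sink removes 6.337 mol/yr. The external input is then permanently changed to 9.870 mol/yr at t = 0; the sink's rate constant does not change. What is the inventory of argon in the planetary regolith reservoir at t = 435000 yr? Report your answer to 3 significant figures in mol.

The sink rate constant is k = F₀/M₀ = 6.337/2.765×10^6 = 2.292×10^-6 yr⁻¹.
Solving dM/dt = F₁ − kM with M(0) = M₀ gives M(t) = F₁/k + (M₀ − F₁/k)·e^(−kt).
F₁/k = 9.870/2.292×10^-6 = 4.3065×10^6 mol; kt = 2.292×10^-6 × 435000 = 0.9970, e^(−kt) = 0.3690.
M(435000) = 4.3065×10^6 + (2.765×10^6 − 4.3065×10^6) × 0.3690 = 4.3065×10^6 − 568800 = 3.7377×10^6 mol.

3.74×10^6 mol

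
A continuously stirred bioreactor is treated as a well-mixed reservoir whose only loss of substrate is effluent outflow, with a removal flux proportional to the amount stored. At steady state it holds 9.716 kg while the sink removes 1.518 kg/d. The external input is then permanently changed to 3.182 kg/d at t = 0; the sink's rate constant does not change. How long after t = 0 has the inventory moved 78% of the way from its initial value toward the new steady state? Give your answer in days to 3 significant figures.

9.69 d

τ = M₀/F₀ = 9.716/1.518 = 6.401 d.
The remaining gap fraction is e^(−t/τ); 78% covered ⇒ e^(−t/τ) = 0.220.
t = −τ ln(0.220) = 6.401 × 1.514 = 9.691 d.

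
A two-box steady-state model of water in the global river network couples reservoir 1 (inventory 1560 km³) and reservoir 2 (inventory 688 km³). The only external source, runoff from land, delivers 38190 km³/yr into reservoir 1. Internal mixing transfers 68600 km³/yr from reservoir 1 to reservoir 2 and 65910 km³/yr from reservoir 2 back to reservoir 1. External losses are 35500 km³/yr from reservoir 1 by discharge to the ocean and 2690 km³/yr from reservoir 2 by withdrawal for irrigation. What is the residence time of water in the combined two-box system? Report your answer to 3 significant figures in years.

Residence time in the combined system uses the total inventory and the total *external* removal — internal exchanges between the two boxes cancel.
M_total = 1560 + 688 = 2248.0 km³.
ΣF_external_out = 35500 + 2690 = 38190 km³/yr.
τ = M_total / ΣF_ext = 2248.0 / 38190 = 0.05886 yr.

0.0589 yr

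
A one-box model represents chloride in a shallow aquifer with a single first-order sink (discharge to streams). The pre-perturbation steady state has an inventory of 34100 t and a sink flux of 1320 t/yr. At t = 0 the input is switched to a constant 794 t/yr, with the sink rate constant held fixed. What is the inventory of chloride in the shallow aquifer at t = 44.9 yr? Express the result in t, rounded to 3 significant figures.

22900 t

τ = M₀/F₀ = 34100/1320 = 25.83 yr; rate constant k = 1/τ.
New steady state M_∞ = F₁/k = F₁·τ = 794 × 25.83 = 20512 t.
M(t) = M_∞ + (M₀ − M_∞)·e^(−t/τ); t/τ = 44.9/25.83 = 1.738, so e^(−t/τ) = 0.1759.
M(t) = 20512 + 13590 × 0.1759 = 22901 t.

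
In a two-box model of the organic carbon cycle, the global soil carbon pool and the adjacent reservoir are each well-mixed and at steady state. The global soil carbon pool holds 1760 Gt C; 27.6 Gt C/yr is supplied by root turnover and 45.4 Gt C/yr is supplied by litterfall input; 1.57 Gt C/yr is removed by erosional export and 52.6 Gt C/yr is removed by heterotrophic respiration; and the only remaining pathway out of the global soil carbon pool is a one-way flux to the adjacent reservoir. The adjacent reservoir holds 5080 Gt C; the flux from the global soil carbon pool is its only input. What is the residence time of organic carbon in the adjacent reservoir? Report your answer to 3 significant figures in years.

Balance the global soil carbon pool: ΣF_in = 27.6 + 45.4 = 73.000 Gt C/yr.
Flux to the adjacent reservoir = ΣF_in − (1.57 + 52.6) = 18.830 Gt C/yr.
At steady state the output of the adjacent reservoir equals its input, 18.830 Gt C/yr.
τ = M / F = 5080 / 18.830 = 269.8 yr.

270 yr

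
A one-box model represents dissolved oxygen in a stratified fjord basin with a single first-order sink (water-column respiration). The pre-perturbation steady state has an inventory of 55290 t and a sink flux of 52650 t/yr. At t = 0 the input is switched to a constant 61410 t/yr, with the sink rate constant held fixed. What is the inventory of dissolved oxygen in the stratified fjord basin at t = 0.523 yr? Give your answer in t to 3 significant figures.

Residence time τ = M₀/F₀ = 1.050 yr. The eventual steady state is M_∞ = M₀·(F₁/F₀) = 55290 × 61410/52650 = 64489 t.
The anomaly ΔM(t) = M(t) − M_∞ decays as ΔM₀·e^(−t/τ) with ΔM₀ = 55290 − 64489 = −9199 t.
At t = 0.523 yr, e^(−t/τ) = e^(−0.4980) = 0.6077, so ΔM = −5591 t and M = 64489 − 5591 = 58899 t.

58900 t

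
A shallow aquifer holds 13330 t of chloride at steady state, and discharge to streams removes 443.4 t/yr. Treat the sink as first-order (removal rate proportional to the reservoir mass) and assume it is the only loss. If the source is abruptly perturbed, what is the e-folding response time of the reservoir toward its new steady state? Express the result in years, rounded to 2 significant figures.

30 yr

For a linear reservoir the response time equals the residence time τ = M/F.
τ = 13330 / 443.4 = 30.06 yr.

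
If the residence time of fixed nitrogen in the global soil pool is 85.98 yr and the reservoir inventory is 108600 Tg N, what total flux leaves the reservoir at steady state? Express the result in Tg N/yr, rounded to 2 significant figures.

1300 Tg N/yr

F = M / τ = 108600 / 85.98 = 1263 Tg N/yr.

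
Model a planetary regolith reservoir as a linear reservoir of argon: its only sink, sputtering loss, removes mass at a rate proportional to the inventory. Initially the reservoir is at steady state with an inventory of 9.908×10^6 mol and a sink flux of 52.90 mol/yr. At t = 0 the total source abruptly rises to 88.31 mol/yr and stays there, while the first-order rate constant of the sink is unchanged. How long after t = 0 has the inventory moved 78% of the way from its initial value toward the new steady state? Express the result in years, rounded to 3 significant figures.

284000 yr

τ = M₀/F₀ = 9.908×10^6/52.90 = 187300 yr.
The remaining gap fraction is e^(−t/τ); 78% covered ⇒ e^(−t/τ) = 0.220.
t = −τ ln(0.220) = 187300 × 1.514 = 283600 yr.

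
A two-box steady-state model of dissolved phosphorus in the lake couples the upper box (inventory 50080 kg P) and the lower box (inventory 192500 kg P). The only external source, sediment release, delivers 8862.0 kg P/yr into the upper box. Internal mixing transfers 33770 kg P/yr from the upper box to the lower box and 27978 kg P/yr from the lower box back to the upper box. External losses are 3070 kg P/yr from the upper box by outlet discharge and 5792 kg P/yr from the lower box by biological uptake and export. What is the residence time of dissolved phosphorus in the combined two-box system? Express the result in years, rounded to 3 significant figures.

27.4 yr

Residence time in the combined system uses the total inventory and the total *external* removal — internal exchanges between the two boxes cancel.
M_total = 50080 + 192500 = 242580 kg P.
ΣF_external_out = 3070 + 5792 = 8862.0 kg P/yr.
τ = M_total / ΣF_ext = 242580 / 8862.0 = 27.37 yr.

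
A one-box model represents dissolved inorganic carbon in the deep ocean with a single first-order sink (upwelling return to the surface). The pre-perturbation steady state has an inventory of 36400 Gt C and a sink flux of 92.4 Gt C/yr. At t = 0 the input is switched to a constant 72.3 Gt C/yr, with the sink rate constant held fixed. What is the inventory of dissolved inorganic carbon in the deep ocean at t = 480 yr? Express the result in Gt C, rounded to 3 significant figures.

τ = M₀/F₀ = 36400/92.4 = 393.9 yr; rate constant k = 1/τ.
New steady state M_∞ = F₁/k = F₁·τ = 72.3 × 393.9 = 28482 Gt C.
M(t) = M_∞ + (M₀ − M_∞)·e^(−t/τ); t/τ = 480/393.9 = 1.218, so e^(−t/τ) = 0.2957.
M(t) = 28482 + 7918 × 0.2957 = 30823 Gt C.

30800 Gt C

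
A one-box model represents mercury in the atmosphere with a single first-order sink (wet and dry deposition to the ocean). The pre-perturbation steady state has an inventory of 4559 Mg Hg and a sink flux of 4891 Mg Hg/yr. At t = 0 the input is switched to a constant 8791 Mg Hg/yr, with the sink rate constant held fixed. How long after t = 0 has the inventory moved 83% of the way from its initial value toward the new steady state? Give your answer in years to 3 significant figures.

τ = M₀/F₀ = 4559/4891 = 0.9321 yr.
The remaining gap fraction is e^(−t/τ); 83% covered ⇒ e^(−t/τ) = 0.170.
t = −τ ln(0.170) = 0.9321 × 1.772 = 1.652 yr.

1.65 yr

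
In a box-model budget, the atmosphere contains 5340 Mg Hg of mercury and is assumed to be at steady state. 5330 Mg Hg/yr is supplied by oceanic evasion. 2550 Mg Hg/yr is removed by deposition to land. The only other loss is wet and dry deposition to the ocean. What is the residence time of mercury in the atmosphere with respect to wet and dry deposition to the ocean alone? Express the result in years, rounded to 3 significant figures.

At steady state ΣF_in = ΣF_out.
ΣF_in = 5330.0 Mg Hg/yr.
Wet and dry deposition to the ocean flux = ΣF_in − (2550) = 5330.0 − 2550 = 2780 Mg Hg/yr.
τ = M / F = 5340 / 2780 = 1.921 yr.

1.92 yr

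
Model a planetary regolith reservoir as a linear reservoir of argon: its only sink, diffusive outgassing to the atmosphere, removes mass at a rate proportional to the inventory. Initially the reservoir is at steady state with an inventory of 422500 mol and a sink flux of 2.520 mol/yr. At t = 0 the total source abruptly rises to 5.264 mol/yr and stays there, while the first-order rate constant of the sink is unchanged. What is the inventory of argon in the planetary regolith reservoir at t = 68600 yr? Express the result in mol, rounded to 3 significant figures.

Residence time τ = M₀/F₀ = 167700 yr. The eventual steady state is M_∞ = M₀·(F₁/F₀) = 422500 × 5.264/2.520 = 882560 mol.
The anomaly ΔM(t) = M(t) − M_∞ decays as ΔM₀·e^(−t/τ) with ΔM₀ = 422500 − 882560 = −460100 mol.
At t = 68600 yr, e^(−t/τ) = e^(−0.4092) = 0.6642, so ΔM = −305600 mol and M = 882560 − 305600 = 576980 mol.

577000 mol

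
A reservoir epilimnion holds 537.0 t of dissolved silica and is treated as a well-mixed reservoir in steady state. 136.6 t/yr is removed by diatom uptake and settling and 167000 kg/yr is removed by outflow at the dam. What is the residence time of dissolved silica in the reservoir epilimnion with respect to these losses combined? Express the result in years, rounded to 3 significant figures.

1.77 yr

Convert the outflow at the dam flux: 167000 kg/yr = 167.0 t/yr.
Total removal = 136.6 + 167.0 = 303.60 t/yr.
τ = M / ΣF_out = 537.0 / 303.60 = 1.769 yr.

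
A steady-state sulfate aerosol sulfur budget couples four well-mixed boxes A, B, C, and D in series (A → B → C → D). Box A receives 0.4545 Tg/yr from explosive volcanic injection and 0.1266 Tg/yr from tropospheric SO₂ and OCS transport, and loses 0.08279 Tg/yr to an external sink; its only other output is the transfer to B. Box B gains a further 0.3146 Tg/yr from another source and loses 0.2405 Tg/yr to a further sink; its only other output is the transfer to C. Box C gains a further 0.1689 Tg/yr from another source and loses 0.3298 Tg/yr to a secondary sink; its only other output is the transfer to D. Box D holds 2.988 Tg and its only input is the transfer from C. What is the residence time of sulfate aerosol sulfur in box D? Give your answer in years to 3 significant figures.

Box A: F(A→B) = (0.4545 + 0.1266) − 0.08279 = 0.49831 Tg/yr.
Box B: F(B→C) = (0.49831 + 0.3146) − 0.2405 = 0.57241 Tg/yr.
Box C: F(C→D) = (0.57241 + 0.1689) − 0.3298 = 0.41151 Tg/yr.
Box D throughput = its input = 0.41151 Tg/yr; τ = 2.988 / 0.41151 = 7.261 yr.

7.26 yr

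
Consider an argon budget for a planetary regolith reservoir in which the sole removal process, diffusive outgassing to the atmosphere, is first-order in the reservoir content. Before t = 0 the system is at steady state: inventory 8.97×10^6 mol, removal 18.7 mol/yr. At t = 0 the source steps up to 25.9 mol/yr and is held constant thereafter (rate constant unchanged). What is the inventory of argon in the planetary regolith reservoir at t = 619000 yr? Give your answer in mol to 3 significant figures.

1.15×10^7 mol

Residence time τ = M₀/F₀ = 479700 yr. The eventual steady state is M_∞ = M₀·(F₁/F₀) = 8.97×10^6 × 25.9/18.7 = 1.2424×10^7 mol.
The anomaly ΔM(t) = M(t) − M_∞ decays as ΔM₀·e^(−t/τ) with ΔM₀ = 8.97×10^6 − 1.2424×10^7 = −3.454×10^6 mol.
At t = 619000 yr, e^(−t/τ) = e^(−1.290) = 0.2751, so ΔM = −950300 mol and M = 1.2424×10^7 − 950300 = 1.1473×10^7 mol.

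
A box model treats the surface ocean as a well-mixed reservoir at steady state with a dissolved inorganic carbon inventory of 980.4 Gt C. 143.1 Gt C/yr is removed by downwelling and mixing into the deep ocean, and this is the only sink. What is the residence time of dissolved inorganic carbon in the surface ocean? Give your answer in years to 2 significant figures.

6.9 yr

τ = M / F = 980.4 / 143.1 = 6.851 yr.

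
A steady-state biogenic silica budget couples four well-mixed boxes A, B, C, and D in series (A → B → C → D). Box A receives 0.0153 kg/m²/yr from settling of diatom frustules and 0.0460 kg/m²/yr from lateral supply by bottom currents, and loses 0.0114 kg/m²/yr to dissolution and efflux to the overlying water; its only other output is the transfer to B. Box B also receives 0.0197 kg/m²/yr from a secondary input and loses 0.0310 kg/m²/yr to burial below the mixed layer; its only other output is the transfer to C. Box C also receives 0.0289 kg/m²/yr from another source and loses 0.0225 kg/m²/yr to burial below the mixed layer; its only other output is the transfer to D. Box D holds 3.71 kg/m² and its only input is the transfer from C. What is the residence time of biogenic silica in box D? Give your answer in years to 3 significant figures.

Box A: F(A→B) = (0.0153 + 0.0460) − 0.0114 = 0.049900 kg/m²/yr.
Box B: F(B→C) = (0.049900 + 0.0197) − 0.0310 = 0.038600 kg/m²/yr.
Box C: F(C→D) = (0.038600 + 0.0289) − 0.0225 = 0.045000 kg/m²/yr.
Box D throughput = its input = 0.045000 kg/m²/yr; τ = 3.71 / 0.045000 = 82.44 yr.

82.4 yr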